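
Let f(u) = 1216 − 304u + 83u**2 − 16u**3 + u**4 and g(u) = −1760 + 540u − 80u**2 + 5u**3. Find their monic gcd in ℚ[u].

Repeated division with remainder:
  u**4 − 16u**3 + 83u**2 − 304u + 1216 = ((1/5)u)(5u**3 − 80u**2 + 540u − 1760) + (−25u**2 + 48u + 1216)
  5u**3 − 80u**2 + 540u − 1760 = (−(1/5)u + 352/125)(−25u**2 + 48u + 1216) + ((81004/125)u − 648032/125)
  −25u**2 + 48u + 1216 = (−(3125/81004)u − 4750/20251)((81004/125)u − 648032/125) + (0)
Last nonzero remainder: (81004/125)u − 648032/125. Dividing through by 81004/125 gives the monic gcd u − 8.

−8 + u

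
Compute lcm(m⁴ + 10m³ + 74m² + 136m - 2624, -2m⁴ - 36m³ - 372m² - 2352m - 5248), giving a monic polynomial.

m⁵ + 14m⁴ + 114m³ + 432m² - 2080m - 10496

Repeated division with remainder:
  m⁴ + 10m³ + 74m² + 136m - 2624 = (-1/2)(-2m⁴ - 36m³ - 372m² - 2352m - 5248) + (-8m³ - 112m² - 1040m - 5248)
  -2m⁴ - 36m³ - 372m² - 2352m - 5248 = ((1/4)m + 1)(-8m³ - 112m² - 1040m - 5248) + (0)
Last nonzero remainder: -8m³ - 112m² - 1040m - 5248. Dividing through by -8 gives the monic gcd m³ + 14m² + 130m + 656.
Then lcm(f, g) = f·g / gcd(f, g); expanding and making the result monic gives the answer.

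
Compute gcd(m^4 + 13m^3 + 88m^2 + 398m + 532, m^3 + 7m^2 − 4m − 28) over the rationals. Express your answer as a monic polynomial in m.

Euclidean algorithm in ℚ[m]:
  m^4 + 13m^3 + 88m^2 + 398m + 532 = (m + 6)(m^3 + 7m^2 − 4m − 28) + (50m^2 + 450m + 700)
  m^3 + 7m^2 − 4m − 28 = ((1/50)m − 1/25)(50m^2 + 450m + 700) + (0)
Last nonzero remainder: 50m^2 + 450m + 700. Dividing through by 50 gives the monic gcd m^2 + 9m + 14.

m^2 + 9m + 14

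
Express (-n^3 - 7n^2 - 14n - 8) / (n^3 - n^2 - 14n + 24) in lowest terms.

Repeated division with remainder:
  -n^3 - 7n^2 - 14n - 8 = (-1)(n^3 - n^2 - 14n + 24) + (-8n^2 - 28n + 16)
  n^3 - n^2 - 14n + 24 = (-(1/8)n + 9/16)(-8n^2 - 28n + 16) + ((15/4)n + 15)
  -8n^2 - 28n + 16 = (-(32/15)n + 16/15)((15/4)n + 15) + (0)
Last nonzero remainder: (15/4)n + 15. Dividing through by 15/4 gives the monic gcd n + 4.
Cancel n + 4 from numerator and denominator to get the reduced form.

(-n^2 - 3n - 2)/(n^2 - 5n + 6)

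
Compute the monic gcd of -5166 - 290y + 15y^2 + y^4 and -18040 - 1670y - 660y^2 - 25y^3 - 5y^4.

Euclidean algorithm in ℚ[y]:
  y^4 + 15y^2 - 290y - 5166 = (-1/5)(-5y^4 - 25y^3 - 660y^2 - 1670y - 18040) + (-5y^3 - 117y^2 - 624y - 8774)
  -5y^4 - 25y^3 - 660y^2 - 1670y - 18040 = (y - 92/5)(-5y^3 - 117y^2 - 624y - 8774) + (-(10944/5)y^2 - (21888/5)y - 897408/5)
  -5y^3 - 117y^2 - 624y - 8774 = ((25/10944)y + 535/10944)(-(10944/5)y^2 - (21888/5)y - 897408/5) + (0)
Last nonzero remainder: -(10944/5)y^2 - (21888/5)y - 897408/5. Dividing through by -10944/5 gives the monic gcd y^2 + 2y + 82.

82 + 2y + y^2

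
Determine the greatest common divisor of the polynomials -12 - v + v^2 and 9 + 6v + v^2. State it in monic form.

3 + v

Euclidean algorithm in ℚ[v]:
  v^2 - v - 12 = (v^2 + 6v + 9) + (-7v - 21)
  v^2 + 6v + 9 = (-(1/7)v - 3/7)(-7v - 21) + (0)
Last nonzero remainder: -7v - 21. Dividing through by -7 gives the monic gcd v + 3.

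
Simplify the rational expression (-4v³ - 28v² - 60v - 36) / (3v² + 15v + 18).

(-4v² - 16v - 12)/(3v + 6)

By polynomial division,
  -4v³ - 28v² - 60v - 36 = (-(4/3)v - 8/3)(3v² + 15v + 18) + (4v + 12)
  3v² + 15v + 18 = ((3/4)v + 3/2)(4v + 12) + (0)
Last nonzero remainder: 4v + 12. Dividing through by 4 gives the monic gcd v + 3.
Cancel v + 3 from numerator and denominator to get the reduced form.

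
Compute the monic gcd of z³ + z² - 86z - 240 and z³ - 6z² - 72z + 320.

Repeated division with remainder:
  z³ + z² - 86z - 240 = (z³ - 6z² - 72z + 320) + (7z² - 14z - 560)
  z³ - 6z² - 72z + 320 = ((1/7)z - 4/7)(7z² - 14z - 560) + (0)
Last nonzero remainder: 7z² - 14z - 560. Dividing through by 7 gives the monic gcd z² - 2z - 80.

z² - 2z - 80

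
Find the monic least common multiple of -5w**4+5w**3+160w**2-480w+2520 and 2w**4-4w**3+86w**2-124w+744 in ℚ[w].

Apply the Euclidean algorithm:
  -5w**4+5w**3+160w**2-480w+2520 = (-5/2)(2w**4-4w**3+86w**2-124w+744) + (-5w**3+375w**2-790w+4380)
  2w**4-4w**3+86w**2-124w+744 = (-(2/5)w-146/5)(-5w**3+375w**2-790w+4380) + (10720w**2-21440w+128640)
  -5w**3+375w**2-790w+4380 = (-(1/2144)w+73/2144)(10720w**2-21440w+128640) + (0)
Last nonzero remainder: 10720w**2-21440w+128640. Dividing through by 10720 gives the monic gcd w**2-2w+12.
Then lcm(f, g) = f·g / gcd(f, g); expanding and making the result monic gives the answer.

w**6-w**5-w**4+65w**3-1496w**2+2976w-15624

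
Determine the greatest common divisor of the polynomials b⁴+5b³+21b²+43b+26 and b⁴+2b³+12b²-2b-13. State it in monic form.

Euclidean algorithm in ℚ[b]:
  b⁴+5b³+21b²+43b+26 = (b⁴+2b³+12b²-2b-13) + (3b³+9b²+45b+39)
  b⁴+2b³+12b²-2b-13 = ((1/3)b-1/3)(3b³+9b²+45b+39) + (0)
Last nonzero remainder: 3b³+9b²+45b+39. Dividing through by 3 gives the monic gcd b³+3b²+15b+13.

b³+3b²+15b+13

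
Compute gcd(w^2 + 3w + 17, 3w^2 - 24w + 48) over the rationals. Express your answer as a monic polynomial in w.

Repeated division with remainder:
  w^2 + 3w + 17 = (1/3)(3w^2 - 24w + 48) + (11w + 1)
  3w^2 - 24w + 48 = ((3/11)w - 267/121)(11w + 1) + (6075/121)
  11w + 1 = ((1331/6075)w + 121/6075)(6075/121) + (0)
The last nonzero remainder is the constant 6075/121, so the polynomials are coprime and gcd = 1.

1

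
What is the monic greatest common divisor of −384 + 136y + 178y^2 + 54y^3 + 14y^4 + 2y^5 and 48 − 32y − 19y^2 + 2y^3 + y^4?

−12 + 5y + 6y^2 + y^3

Euclidean algorithm in ℚ[y]:
  2y^5 + 14y^4 + 54y^3 + 178y^2 + 136y − 384 = (2y + 10)(y^4 + 2y^3 − 19y^2 − 32y + 48) + (72y^3 + 432y^2 + 360y − 864)
  y^4 + 2y^3 − 19y^2 − 32y + 48 = ((1/72)y − 1/18)(72y^3 + 432y^2 + 360y − 864) + (0)
Last nonzero remainder: 72y^3 + 432y^2 + 360y − 864. Dividing through by 72 gives the monic gcd y^3 + 6y^2 + 5y − 12.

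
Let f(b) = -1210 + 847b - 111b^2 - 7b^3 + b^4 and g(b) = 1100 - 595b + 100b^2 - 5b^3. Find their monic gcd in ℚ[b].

55 - 16b + b^2

Euclidean algorithm in ℚ[b]:
  b^4 - 7b^3 - 111b^2 + 847b - 1210 = (-(1/5)b - 13/5)(-5b^3 + 100b^2 - 595b + 1100) + (30b^2 - 480b + 1650)
  -5b^3 + 100b^2 - 595b + 1100 = (-(1/6)b + 2/3)(30b^2 - 480b + 1650) + (0)
Last nonzero remainder: 30b^2 - 480b + 1650. Dividing through by 30 gives the monic gcd b^2 - 16b + 55.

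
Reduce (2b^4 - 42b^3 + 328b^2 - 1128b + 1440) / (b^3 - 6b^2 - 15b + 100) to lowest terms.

(2b^3 - 32b^2 + 168b - 288)/(b^2 - b - 20)

By polynomial division,
  2b^4 - 42b^3 + 328b^2 - 1128b + 1440 = (2b - 30)(b^3 - 6b^2 - 15b + 100) + (178b^2 - 1778b + 4440)
  b^3 - 6b^2 - 15b + 100 = ((1/178)b + 355/15842)(178b^2 - 1778b + 4440) + (-(800/7921)b + 4000/7921)
  178b^2 - 1778b + 4440 = (-(704969/400)b + 879231/100)(-(800/7921)b + 4000/7921) + (0)
Last nonzero remainder: -(800/7921)b + 4000/7921. Dividing through by -800/7921 gives the monic gcd b - 5.
Cancel b - 5 from numerator and denominator to get the reduced form.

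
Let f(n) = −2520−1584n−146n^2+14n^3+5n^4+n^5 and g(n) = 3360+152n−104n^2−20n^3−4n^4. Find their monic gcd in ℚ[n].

210+62n+9n^2+n^3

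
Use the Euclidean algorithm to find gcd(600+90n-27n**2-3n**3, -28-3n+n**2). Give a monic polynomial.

Euclidean algorithm in ℚ[n]:
  -3n**3-27n**2+90n+600 = (-3n-36)(n**2-3n-28) + (-102n-408)
  n**2-3n-28 = (-(1/102)n+7/102)(-102n-408) + (0)
Last nonzero remainder: -102n-408. Dividing through by -102 gives the monic gcd n+4.

4+n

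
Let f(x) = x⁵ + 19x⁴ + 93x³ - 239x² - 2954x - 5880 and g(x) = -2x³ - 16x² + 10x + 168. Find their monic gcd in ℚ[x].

By polynomial division,
  x⁵ + 19x⁴ + 93x³ - 239x² - 2954x - 5880 = (-(1/2)x² - (11/2)x - 5)(-2x³ - 16x² + 10x + 168) + (-180x² - 1980x - 5040)
  -2x³ - 16x² + 10x + 168 = ((1/90)x - 1/30)(-180x² - 1980x - 5040) + (0)
Last nonzero remainder: -180x² - 1980x - 5040. Dividing through by -180 gives the monic gcd x² + 11x + 28.

x² + 11x + 28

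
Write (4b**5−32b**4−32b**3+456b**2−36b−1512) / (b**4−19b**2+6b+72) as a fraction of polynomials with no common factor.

Repeated division with remainder:
  4b**5−32b**4−32b**3+456b**2−36b−1512 = (4b−32)(b**4−19b**2+6b+72) + (44b**3−176b**2−132b+792)
  b**4−19b**2+6b+72 = ((1/44)b+1/11)(44b**3−176b**2−132b+792) + (0)
Last nonzero remainder: 44b**3−176b**2−132b+792. Dividing through by 44 gives the monic gcd b**3−4b**2−3b+18.
Cancel b**3−4b**2−3b+18 from numerator and denominator to get the reduced form.

(4b**2−16b−84)/(b+4)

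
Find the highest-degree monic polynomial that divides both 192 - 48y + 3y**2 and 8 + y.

1

Euclidean algorithm in ℚ[y]:
  3y**2 - 48y + 192 = (3y - 72)(y + 8) + (768)
  y + 8 = ((1/768)y + 1/96)(768) + (0)
The last nonzero remainder is the constant 768, so the polynomials are coprime and gcd = 1.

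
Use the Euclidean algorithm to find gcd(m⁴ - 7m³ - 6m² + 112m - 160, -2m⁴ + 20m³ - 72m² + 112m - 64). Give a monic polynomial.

Apply the Euclidean algorithm:
  m⁴ - 7m³ - 6m² + 112m - 160 = (-1/2)(-2m⁴ + 20m³ - 72m² + 112m - 64) + (3m³ - 42m² + 168m - 192)
  -2m⁴ + 20m³ - 72m² + 112m - 64 = (-(2/3)m - 8/3)(3m³ - 42m² + 168m - 192) + (-72m² + 432m - 576)
  3m³ - 42m² + 168m - 192 = (-(1/24)m + 1/3)(-72m² + 432m - 576) + (0)
Last nonzero remainder: -72m² + 432m - 576. Dividing through by -72 gives the monic gcd m² - 6m + 8.

m² - 6m + 8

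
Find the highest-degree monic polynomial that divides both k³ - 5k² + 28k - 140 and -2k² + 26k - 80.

k - 5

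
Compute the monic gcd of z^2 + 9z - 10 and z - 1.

z - 1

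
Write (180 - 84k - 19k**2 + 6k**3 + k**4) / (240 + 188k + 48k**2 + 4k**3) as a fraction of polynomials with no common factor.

(36 - 24k + k**2 + k**3)/(48 + 28k + 4k**2)

Apply the Euclidean algorithm:
  k**4 + 6k**3 - 19k**2 - 84k + 180 = ((1/4)k - 3/2)(4k**3 + 48k**2 + 188k + 240) + (6k**2 + 138k + 540)
  4k**3 + 48k**2 + 188k + 240 = ((2/3)k - 22/3)(6k**2 + 138k + 540) + (840k + 4200)
  6k**2 + 138k + 540 = ((1/140)k + 9/70)(840k + 4200) + (0)
Last nonzero remainder: 840k + 4200. Dividing through by 840 gives the monic gcd k + 5.
Cancel k + 5 from numerator and denominator to get the reduced form.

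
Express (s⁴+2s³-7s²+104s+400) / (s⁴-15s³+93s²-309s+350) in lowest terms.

Repeated division with remainder:
  s⁴+2s³-7s²+104s+400 = (s⁴-15s³+93s²-309s+350) + (17s³-100s²+413s+50)
  s⁴-15s³+93s²-309s+350 = ((1/17)s-155/289)(17s³-100s²+413s+50) + ((4356/289)s²-(26136/289)s+108900/289)
  17s³-100s²+413s+50 = ((4913/4356)s+289/2178)((4356/289)s²-(26136/289)s+108900/289) + (0)
Last nonzero remainder: (4356/289)s²-(26136/289)s+108900/289. Dividing through by 4356/289 gives the monic gcd s²-6s+25.
Cancel s²-6s+25 from numerator and denominator to get the reduced form.

(s²+8s+16)/(s²-9s+14)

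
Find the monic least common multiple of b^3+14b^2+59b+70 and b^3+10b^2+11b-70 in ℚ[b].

b^4+12b^3+31b^2-48b-140

Apply the Euclidean algorithm:
  b^3+14b^2+59b+70 = (b^3+10b^2+11b-70) + (4b^2+48b+140)
  b^3+10b^2+11b-70 = ((1/4)b-1/2)(4b^2+48b+140) + (0)
Last nonzero remainder: 4b^2+48b+140. Dividing through by 4 gives the monic gcd b^2+12b+35.
Then lcm(f, g) = f·g / gcd(f, g); expanding and making the result monic gives the answer.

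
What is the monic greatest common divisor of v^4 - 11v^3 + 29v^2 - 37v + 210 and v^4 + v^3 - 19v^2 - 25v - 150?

v^3 - 4v^2 + v - 30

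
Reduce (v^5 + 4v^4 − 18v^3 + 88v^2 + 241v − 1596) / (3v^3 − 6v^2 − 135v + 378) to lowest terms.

Euclidean algorithm in ℚ[v]:
  v^5 + 4v^4 − 18v^3 + 88v^2 + 241v − 1596 = ((1/3)v^2 + 2v + 13)(3v^3 − 6v^2 − 135v + 378) + (310v^2 + 1240v − 6510)
  3v^3 − 6v^2 − 135v + 378 = ((3/310)v − 9/155)(310v^2 + 1240v − 6510) + (0)
Last nonzero remainder: 310v^2 + 1240v − 6510. Dividing through by 310 gives the monic gcd v^2 + 4v − 21.
Cancel v^2 + 4v − 21 from numerator and denominator to get the reduced form.

(v^3 + 3v + 76)/(3v − 18)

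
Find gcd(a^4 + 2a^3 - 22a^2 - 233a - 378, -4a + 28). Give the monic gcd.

Euclidean algorithm in ℚ[a]:
  a^4 + 2a^3 - 22a^2 - 233a - 378 = (-(1/4)a^3 - (9/4)a^2 - (41/4)a - 27/2)(-4a + 28) + (0)
Last nonzero remainder: -4a + 28. Dividing through by -4 gives the monic gcd a - 7.

a - 7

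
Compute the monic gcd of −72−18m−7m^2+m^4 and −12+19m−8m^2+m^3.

Apply the Euclidean algorithm:
  m^4−7m^2−18m−72 = (m+8)(m^3−8m^2+19m−12) + (38m^2−158m+24)
  m^3−8m^2+19m−12 = ((1/38)m−73/722)(38m^2−158m+24) + ((864/361)m−3456/361)
  38m^2−158m+24 = ((6859/432)m−361/144)((864/361)m−3456/361) + (0)
Last nonzero remainder: (864/361)m−3456/361. Dividing through by 864/361 gives the monic gcd m−4.

−4+m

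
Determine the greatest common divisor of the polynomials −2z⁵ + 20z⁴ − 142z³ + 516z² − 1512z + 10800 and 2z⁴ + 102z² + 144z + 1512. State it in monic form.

Apply the Euclidean algorithm:
  −2z⁵ + 20z⁴ − 142z³ + 516z² − 1512z + 10800 = (−z + 10)(2z⁴ + 102z² + 144z + 1512) + (−40z³ − 360z² − 1440z − 4320)
  2z⁴ + 102z² + 144z + 1512 = (−(1/20)z + 9/20)(−40z³ − 360z² − 1440z − 4320) + (192z² + 576z + 3456)
  −40z³ − 360z² − 1440z − 4320 = (−(5/24)z − 5/4)(192z² + 576z + 3456) + (0)
Last nonzero remainder: 192z² + 576z + 3456. Dividing through by 192 gives the monic gcd z² + 3z + 18.

z² + 3z + 18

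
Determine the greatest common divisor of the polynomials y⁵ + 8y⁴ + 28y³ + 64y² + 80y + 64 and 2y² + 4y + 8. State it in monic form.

Apply the Euclidean algorithm:
  y⁵ + 8y⁴ + 28y³ + 64y² + 80y + 64 = ((1/2)y³ + 3y² + 6y + 8)(2y² + 4y + 8) + (0)
Last nonzero remainder: 2y² + 4y + 8. Dividing through by 2 gives the monic gcd y² + 2y + 4.

y² + 2y + 4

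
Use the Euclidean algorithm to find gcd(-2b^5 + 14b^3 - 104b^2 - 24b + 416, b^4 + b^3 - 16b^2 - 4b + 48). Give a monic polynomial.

b^3 + 4b^2 - 4b - 16

Apply the Euclidean algorithm:
  -2b^5 + 14b^3 - 104b^2 - 24b + 416 = (-2b + 2)(b^4 + b^3 - 16b^2 - 4b + 48) + (-20b^3 - 80b^2 + 80b + 320)
  b^4 + b^3 - 16b^2 - 4b + 48 = (-(1/20)b + 3/20)(-20b^3 - 80b^2 + 80b + 320) + (0)
Last nonzero remainder: -20b^3 - 80b^2 + 80b + 320. Dividing through by -20 gives the monic gcd b^3 + 4b^2 - 4b - 16.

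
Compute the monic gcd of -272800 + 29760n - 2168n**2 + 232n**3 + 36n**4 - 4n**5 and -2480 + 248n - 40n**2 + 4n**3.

-620 + 62n - 10n**2 + n**3

Euclidean algorithm in ℚ[n]:
  -4n**5 + 36n**4 + 232n**3 - 2168n**2 + 29760n - 272800 = (-n**2 - n + 110)(4n**3 - 40n**2 + 248n - 2480) + (0)
Last nonzero remainder: 4n**3 - 40n**2 + 248n - 2480. Dividing through by 4 gives the monic gcd n**3 - 10n**2 + 62n - 620.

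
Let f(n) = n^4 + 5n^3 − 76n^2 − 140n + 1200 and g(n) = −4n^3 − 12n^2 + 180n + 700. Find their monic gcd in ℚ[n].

Euclidean algorithm in ℚ[n]:
  n^4 + 5n^3 − 76n^2 − 140n + 1200 = (−(1/4)n − 1/2)(−4n^3 − 12n^2 + 180n + 700) + (−37n^2 + 125n + 1550)
  −4n^3 − 12n^2 + 180n + 700 = ((4/37)n + 944/1369)(−37n^2 + 125n + 1550) + (−(100980/1369)n − 504900/1369)
  −37n^2 + 125n + 1550 = ((50653/100980)n − 42439/10098)(−(100980/1369)n − 504900/1369) + (0)
Last nonzero remainder: −(100980/1369)n − 504900/1369. Dividing through by −100980/1369 gives the monic gcd n + 5.

n + 5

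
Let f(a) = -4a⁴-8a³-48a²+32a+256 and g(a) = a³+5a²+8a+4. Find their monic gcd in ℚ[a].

a+2

Euclidean algorithm in ℚ[a]:
  -4a⁴-8a³-48a²+32a+256 = (-4a+12)(a³+5a²+8a+4) + (-76a²-48a+208)
  a³+5a²+8a+4 = (-(1/76)a-83/1444)(-76a²-48a+208) + ((2880/361)a+5760/361)
  -76a²-48a+208 = (-(6859/720)a+4693/360)((2880/361)a+5760/361) + (0)
Last nonzero remainder: (2880/361)a+5760/361. Dividing through by 2880/361 gives the monic gcd a+2.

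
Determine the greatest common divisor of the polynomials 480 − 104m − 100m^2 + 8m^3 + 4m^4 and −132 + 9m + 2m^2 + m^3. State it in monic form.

By polynomial division,
  4m^4 + 8m^3 − 100m^2 − 104m + 480 = (4m)(m^3 + 2m^2 + 9m − 132) + (−136m^2 + 424m + 480)
  m^3 + 2m^2 + 9m − 132 = (−(1/136)m − 87/2312)(−136m^2 + 424m + 480) + ((8232/289)m − 32928/289)
  −136m^2 + 424m + 480 = (−(4913/1029)m − 1445/343)((8232/289)m − 32928/289) + (0)
Last nonzero remainder: (8232/289)m − 32928/289. Dividing through by 8232/289 gives the monic gcd m − 4.

−4 + m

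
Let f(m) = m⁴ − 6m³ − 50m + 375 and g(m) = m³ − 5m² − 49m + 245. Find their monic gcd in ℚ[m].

Apply the Euclidean algorithm:
  m⁴ − 6m³ − 50m + 375 = (m − 1)(m³ − 5m² − 49m + 245) + (44m² − 344m + 620)
  m³ − 5m² − 49m + 245 = ((1/44)m + 31/484)(44m² − 344m + 620) + (−(4968/121)m + 24840/121)
  44m² − 344m + 620 = (−(1331/1242)m + 3751/1242)(−(4968/121)m + 24840/121) + (0)
Last nonzero remainder: −(4968/121)m + 24840/121. Dividing through by −4968/121 gives the monic gcd m − 5.

m − 5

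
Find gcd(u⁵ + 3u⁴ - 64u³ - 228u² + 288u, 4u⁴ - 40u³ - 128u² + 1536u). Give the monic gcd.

By polynomial division,
  u⁵ + 3u⁴ - 64u³ - 228u² + 288u = ((1/4)u + 13/4)(4u⁴ - 40u³ - 128u² + 1536u) + (98u³ - 196u² - 4704u)
  4u⁴ - 40u³ - 128u² + 1536u = ((2/49)u - 16/49)(98u³ - 196u² - 4704u) + (0)
Last nonzero remainder: 98u³ - 196u² - 4704u. Dividing through by 98 gives the monic gcd u³ - 2u² - 48u.

u³ - 2u² - 48u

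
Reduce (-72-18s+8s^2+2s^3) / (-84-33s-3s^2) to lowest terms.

(18-2s^2)/(21+3s)

By polynomial division,
  2s^3+8s^2-18s-72 = (-(2/3)s+14/3)(-3s^2-33s-84) + (80s+320)
  -3s^2-33s-84 = (-(3/80)s-21/80)(80s+320) + (0)
Last nonzero remainder: 80s+320. Dividing through by 80 gives the monic gcd s+4.
Cancel s+4 from numerator and denominator to get the reduced form.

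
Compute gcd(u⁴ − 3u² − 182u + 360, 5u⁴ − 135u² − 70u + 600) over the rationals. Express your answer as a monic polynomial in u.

Repeated division with remainder:
  u⁴ − 3u² − 182u + 360 = (1/5)(5u⁴ − 135u² − 70u + 600) + (24u² − 168u + 240)
  5u⁴ − 135u² − 70u + 600 = ((5/24)u² + (35/24)u + 5/2)(24u² − 168u + 240) + (0)
Last nonzero remainder: 24u² − 168u + 240. Dividing through by 24 gives the monic gcd u² − 7u + 10.

u² − 7u + 10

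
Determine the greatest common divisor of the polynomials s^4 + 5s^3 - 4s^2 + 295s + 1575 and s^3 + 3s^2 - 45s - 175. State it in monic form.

s + 5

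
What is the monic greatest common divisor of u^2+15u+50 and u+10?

u+10

By polynomial division,
  u^2+15u+50 = (u+5)(u+10) + (0)
The last nonzero remainder u+10 is already monic.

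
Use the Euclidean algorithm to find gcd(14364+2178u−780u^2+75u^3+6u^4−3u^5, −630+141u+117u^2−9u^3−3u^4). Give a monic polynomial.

Apply the Euclidean algorithm:
  −3u^5+6u^4+75u^3−780u^2+2178u+14364 = (u−5)(−3u^4−9u^3+117u^2+141u−630) + (−87u^3−336u^2+3513u+11214)
  −3u^4−9u^3+117u^2+141u−630 = ((1/29)u−25/841)(−87u^3−336u^2+3513u+11214) + (−(11880/841)u^2−(118800/841)u−249480/841)
  −87u^3−336u^2+3513u+11214 = ((24389/3960)u−74849/1980)(−(11880/841)u^2−(118800/841)u−249480/841) + (0)
Last nonzero remainder: −(11880/841)u^2−(118800/841)u−249480/841. Dividing through by −11880/841 gives the monic gcd u^2+10u+21.

21+10u+u^2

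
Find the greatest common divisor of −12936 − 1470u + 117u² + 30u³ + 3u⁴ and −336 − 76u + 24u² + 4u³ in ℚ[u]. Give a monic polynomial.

7 + u

Apply the Euclidean algorithm:
  3u⁴ + 30u³ + 117u² − 1470u − 12936 = ((3/4)u + 3)(4u³ + 24u² − 76u − 336) + (102u² − 990u − 11928)
  4u³ + 24u² − 76u − 336 = ((2/51)u + 178/289)(102u² − 990u − 11928) + ((289440/289)u + 2026080/289)
  102u² − 990u − 11928 = ((4913/48240)u − 20519/12060)((289440/289)u + 2026080/289) + (0)
Last nonzero remainder: (289440/289)u + 2026080/289. Dividing through by 289440/289 gives the monic gcd u + 7.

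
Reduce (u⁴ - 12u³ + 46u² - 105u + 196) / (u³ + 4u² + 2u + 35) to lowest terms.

(u² - 11u + 28)/(u + 5)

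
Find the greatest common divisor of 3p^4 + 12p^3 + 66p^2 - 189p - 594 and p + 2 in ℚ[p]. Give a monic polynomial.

p + 2

Euclidean algorithm in ℚ[p]:
  3p^4 + 12p^3 + 66p^2 - 189p - 594 = (3p^3 + 6p^2 + 54p - 297)(p + 2) + (0)
The last nonzero remainder p + 2 is already monic.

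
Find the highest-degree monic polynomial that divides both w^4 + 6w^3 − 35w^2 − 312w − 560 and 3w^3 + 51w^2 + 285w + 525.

Apply the Euclidean algorithm:
  w^4 + 6w^3 − 35w^2 − 312w − 560 = ((1/3)w − 11/3)(3w^3 + 51w^2 + 285w + 525) + (57w^2 + 558w + 1365)
  3w^3 + 51w^2 + 285w + 525 = ((1/19)w + 137/361)(57w^2 + 558w + 1365) + ((504/361)w + 2520/361)
  57w^2 + 558w + 1365 = ((6859/168)w + 4693/24)((504/361)w + 2520/361) + (0)
Last nonzero remainder: (504/361)w + 2520/361. Dividing through by 504/361 gives the monic gcd w + 5.

w + 5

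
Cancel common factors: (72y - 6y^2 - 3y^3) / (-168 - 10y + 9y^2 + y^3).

(-3y)/(7 + y)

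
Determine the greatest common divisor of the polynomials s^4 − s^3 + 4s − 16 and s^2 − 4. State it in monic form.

s^2 − 4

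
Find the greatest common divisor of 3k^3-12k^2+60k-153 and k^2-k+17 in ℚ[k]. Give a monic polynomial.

Apply the Euclidean algorithm:
  3k^3-12k^2+60k-153 = (3k-9)(k^2-k+17) + (0)
The last nonzero remainder k^2-k+17 is already monic.

k^2-k+17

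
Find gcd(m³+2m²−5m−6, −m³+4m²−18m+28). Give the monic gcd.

By polynomial division,
  m³+2m²−5m−6 = (−1)(−m³+4m²−18m+28) + (6m²−23m+22)
  −m³+4m²−18m+28 = (−(1/6)m+1/36)(6m²−23m+22) + (−(493/36)m+493/18)
  6m²−23m+22 = (−(216/493)m+396/493)(−(493/36)m+493/18) + (0)
Last nonzero remainder: −(493/36)m+493/18. Dividing through by −493/36 gives the monic gcd m−2.

m−2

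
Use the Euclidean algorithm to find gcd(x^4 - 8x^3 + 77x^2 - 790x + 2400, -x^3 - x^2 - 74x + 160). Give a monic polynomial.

Apply the Euclidean algorithm:
  x^4 - 8x^3 + 77x^2 - 790x + 2400 = (-x + 9)(-x^3 - x^2 - 74x + 160) + (12x^2 + 36x + 960)
  -x^3 - x^2 - 74x + 160 = (-(1/12)x + 1/6)(12x^2 + 36x + 960) + (0)
Last nonzero remainder: 12x^2 + 36x + 960. Dividing through by 12 gives the monic gcd x^2 + 3x + 80.

x^2 + 3x + 80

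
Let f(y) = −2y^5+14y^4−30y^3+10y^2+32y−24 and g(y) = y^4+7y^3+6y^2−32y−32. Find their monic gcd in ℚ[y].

y^2−y−2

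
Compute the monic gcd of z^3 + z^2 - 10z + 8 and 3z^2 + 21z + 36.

z + 4

Apply the Euclidean algorithm:
  z^3 + z^2 - 10z + 8 = ((1/3)z - 2)(3z^2 + 21z + 36) + (20z + 80)
  3z^2 + 21z + 36 = ((3/20)z + 9/20)(20z + 80) + (0)
Last nonzero remainder: 20z + 80. Dividing through by 20 gives the monic gcd z + 4.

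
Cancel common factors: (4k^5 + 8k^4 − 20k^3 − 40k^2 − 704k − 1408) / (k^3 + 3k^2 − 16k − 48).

(4k^3 + 8k^2 + 44k + 88)/(k + 3)

Euclidean algorithm in ℚ[k]:
  4k^5 + 8k^4 − 20k^3 − 40k^2 − 704k − 1408 = (4k^2 − 4k + 56)(k^3 + 3k^2 − 16k − 48) + (−80k^2 + 1280)
  k^3 + 3k^2 − 16k − 48 = (−(1/80)k − 3/80)(−80k^2 + 1280) + (0)
Last nonzero remainder: −80k^2 + 1280. Dividing through by −80 gives the monic gcd k^2 − 16.
Cancel k^2 − 16 from numerator and denominator to get the reduced form.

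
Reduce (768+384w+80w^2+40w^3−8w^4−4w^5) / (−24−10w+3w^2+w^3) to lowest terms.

Apply the Euclidean algorithm:
  −4w^5−8w^4+40w^3+80w^2+384w+768 = (−4w^2+4w−12)(w^3+3w^2−10w−24) + (60w^2+360w+480)
  w^3+3w^2−10w−24 = ((1/60)w−1/20)(60w^2+360w+480) + (0)
Last nonzero remainder: 60w^2+360w+480. Dividing through by 60 gives the monic gcd w^2+6w+8.
Cancel w^2+6w+8 from numerator and denominator to get the reduced form.

(96−24w+16w^2−4w^3)/(−3+w)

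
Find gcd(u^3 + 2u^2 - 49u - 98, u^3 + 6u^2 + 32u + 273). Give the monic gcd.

Apply the Euclidean algorithm:
  u^3 + 2u^2 - 49u - 98 = (u^3 + 6u^2 + 32u + 273) + (-4u^2 - 81u - 371)
  u^3 + 6u^2 + 32u + 273 = (-(1/4)u + 57/16)(-4u^2 - 81u - 371) + ((3645/16)u + 25515/16)
  -4u^2 - 81u - 371 = (-(64/3645)u - 848/3645)((3645/16)u + 25515/16) + (0)
Last nonzero remainder: (3645/16)u + 25515/16. Dividing through by 3645/16 gives the monic gcd u + 7.

u + 7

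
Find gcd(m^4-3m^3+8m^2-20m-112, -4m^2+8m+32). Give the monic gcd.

m^2-2m-8

Repeated division with remainder:
  m^4-3m^3+8m^2-20m-112 = (-(1/4)m^2+(1/4)m-7/2)(-4m^2+8m+32) + (0)
Last nonzero remainder: -4m^2+8m+32. Dividing through by -4 gives the monic gcd m^2-2m-8.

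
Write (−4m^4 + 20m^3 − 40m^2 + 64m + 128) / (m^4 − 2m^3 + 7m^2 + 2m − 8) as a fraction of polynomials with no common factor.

(−4m + 16)/(m − 1)

Euclidean algorithm in ℚ[m]:
  −4m^4 + 20m^3 − 40m^2 + 64m + 128 = (−4)(m^4 − 2m^3 + 7m^2 + 2m − 8) + (12m^3 − 12m^2 + 72m + 96)
  m^4 − 2m^3 + 7m^2 + 2m − 8 = ((1/12)m − 1/12)(12m^3 − 12m^2 + 72m + 96) + (0)
Last nonzero remainder: 12m^3 − 12m^2 + 72m + 96. Dividing through by 12 gives the monic gcd m^3 − m^2 + 6m + 8.
Cancel m^3 − m^2 + 6m + 8 from numerator and denominator to get the reduced form.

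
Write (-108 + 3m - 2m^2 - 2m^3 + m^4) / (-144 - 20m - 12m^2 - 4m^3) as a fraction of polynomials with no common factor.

(12 + m - m^2)/(16 + 4m)

Repeated division with remainder:
  m^4 - 2m^3 - 2m^2 + 3m - 108 = (-(1/4)m + 5/4)(-4m^3 - 12m^2 - 20m - 144) + (8m^2 - 8m + 72)
  -4m^3 - 12m^2 - 20m - 144 = (-(1/2)m - 2)(8m^2 - 8m + 72) + (0)
Last nonzero remainder: 8m^2 - 8m + 72. Dividing through by 8 gives the monic gcd m^2 - m + 9.
Cancel m^2 - m + 9 from numerator and denominator to get the reduced form.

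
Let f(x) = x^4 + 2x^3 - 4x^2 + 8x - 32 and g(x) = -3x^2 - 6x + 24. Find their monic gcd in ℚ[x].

x^2 + 2x - 8

Apply the Euclidean algorithm:
  x^4 + 2x^3 - 4x^2 + 8x - 32 = (-(1/3)x^2 - 4/3)(-3x^2 - 6x + 24) + (0)
Last nonzero remainder: -3x^2 - 6x + 24. Dividing through by -3 gives the monic gcd x^2 + 2x - 8.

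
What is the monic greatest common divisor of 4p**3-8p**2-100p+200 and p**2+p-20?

By polynomial division,
  4p**3-8p**2-100p+200 = (4p-12)(p**2+p-20) + (-8p-40)
  p**2+p-20 = (-(1/8)p+1/2)(-8p-40) + (0)
Last nonzero remainder: -8p-40. Dividing through by -8 gives the monic gcd p+5.

p+5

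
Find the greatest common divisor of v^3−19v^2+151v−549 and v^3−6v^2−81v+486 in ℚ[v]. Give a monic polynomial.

Euclidean algorithm in ℚ[v]:
  v^3−19v^2+151v−549 = (v^3−6v^2−81v+486) + (−13v^2+232v−1035)
  v^3−6v^2−81v+486 = (−(1/13)v−154/169)(−13v^2+232v−1035) + ((8584/169)v−77256/169)
  −13v^2+232v−1035 = (−(2197/8584)v+19435/8584)((8584/169)v−77256/169) + (0)
Last nonzero remainder: (8584/169)v−77256/169. Dividing through by 8584/169 gives the monic gcd v−9.

v−9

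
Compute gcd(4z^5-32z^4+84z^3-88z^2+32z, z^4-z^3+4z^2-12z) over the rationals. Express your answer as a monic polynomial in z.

z^2-2z

By polynomial division,
  4z^5-32z^4+84z^3-88z^2+32z = (4z-28)(z^4-z^3+4z^2-12z) + (40z^3+72z^2-304z)
  z^4-z^3+4z^2-12z = ((1/40)z-7/100)(40z^3+72z^2-304z) + ((416/25)z^2-(832/25)z)
  40z^3+72z^2-304z = ((125/52)z+475/52)((416/25)z^2-(832/25)z) + (0)
Last nonzero remainder: (416/25)z^2-(832/25)z. Dividing through by 416/25 gives the monic gcd z^2-2z.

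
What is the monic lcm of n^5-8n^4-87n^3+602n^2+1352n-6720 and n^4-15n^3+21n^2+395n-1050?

n^6-3n^5-127n^4+167n^3+4362n^2+40n-33600

By polynomial division,
  n^5-8n^4-87n^3+602n^2+1352n-6720 = (n+7)(n^4-15n^3+21n^2+395n-1050) + (-3n^3+60n^2-363n+630)
  n^4-15n^3+21n^2+395n-1050 = (-(1/3)n-5/3)(-3n^3+60n^2-363n+630) + (0)
Last nonzero remainder: -3n^3+60n^2-363n+630. Dividing through by -3 gives the monic gcd n^3-20n^2+121n-210.
Then lcm(f, g) = f·g / gcd(f, g); expanding and making the result monic gives the answer.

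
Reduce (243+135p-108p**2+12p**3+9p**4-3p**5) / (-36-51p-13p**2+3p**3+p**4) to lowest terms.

(81-63p+21p**2-3p**3)/(-12-p+p**2)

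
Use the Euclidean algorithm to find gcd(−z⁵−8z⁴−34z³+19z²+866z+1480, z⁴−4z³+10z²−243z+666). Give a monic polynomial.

By polynomial division,
  −z⁵−8z⁴−34z³+19z²+866z+1480 = (−z−12)(z⁴−4z³+10z²−243z+666) + (−72z³−104z²−1384z+9472)
  z⁴−4z³+10z²−243z+666 = (−(1/72)z+49/648)(−72z³−104z²−1384z+9472) + (−(110/81)z²−(550/81)z−4070/81)
  −72z³−104z²−1384z+9472 = ((2916/55)z−10368/55)(−(110/81)z²−(550/81)z−4070/81) + (0)
Last nonzero remainder: −(110/81)z²−(550/81)z−4070/81. Dividing through by −110/81 gives the monic gcd z²+5z+37.

z²+5z+37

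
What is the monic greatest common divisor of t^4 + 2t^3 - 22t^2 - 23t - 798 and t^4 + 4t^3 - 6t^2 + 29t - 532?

t^3 + 8t^2 + 26t + 133

Euclidean algorithm in ℚ[t]:
  t^4 + 2t^3 - 22t^2 - 23t - 798 = (t^4 + 4t^3 - 6t^2 + 29t - 532) + (-2t^3 - 16t^2 - 52t - 266)
  t^4 + 4t^3 - 6t^2 + 29t - 532 = (-(1/2)t + 2)(-2t^3 - 16t^2 - 52t - 266) + (0)
Last nonzero remainder: -2t^3 - 16t^2 - 52t - 266. Dividing through by -2 gives the monic gcd t^3 + 8t^2 + 26t + 133.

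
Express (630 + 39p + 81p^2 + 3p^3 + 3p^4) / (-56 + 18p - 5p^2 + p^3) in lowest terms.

(45 + 6p + 3p^2)/(-4 + p)

Apply the Euclidean algorithm:
  3p^4 + 3p^3 + 81p^2 + 39p + 630 = (3p + 18)(p^3 - 5p^2 + 18p - 56) + (117p^2 - 117p + 1638)
  p^3 - 5p^2 + 18p - 56 = ((1/117)p - 4/117)(117p^2 - 117p + 1638) + (0)
Last nonzero remainder: 117p^2 - 117p + 1638. Dividing through by 117 gives the monic gcd p^2 - p + 14.
Cancel p^2 - p + 14 from numerator and denominator to get the reduced form.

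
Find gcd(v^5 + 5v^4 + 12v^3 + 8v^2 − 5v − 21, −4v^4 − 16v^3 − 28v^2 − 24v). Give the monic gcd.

Repeated division with remainder:
  v^5 + 5v^4 + 12v^3 + 8v^2 − 5v − 21 = (−(1/4)v − 1/4)(−4v^4 − 16v^3 − 28v^2 − 24v) + (v^3 − 5v^2 − 11v − 21)
  −4v^4 − 16v^3 − 28v^2 − 24v = (−4v − 36)(v^3 − 5v^2 − 11v − 21) + (−252v^2 − 504v − 756)
  v^3 − 5v^2 − 11v − 21 = (−(1/252)v + 1/36)(−252v^2 − 504v − 756) + (0)
Last nonzero remainder: −252v^2 − 504v − 756. Dividing through by −252 gives the monic gcd v^2 + 2v + 3.

v^2 + 2v + 3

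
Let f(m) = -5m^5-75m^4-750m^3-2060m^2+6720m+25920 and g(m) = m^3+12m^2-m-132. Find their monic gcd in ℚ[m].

m^2+m-12

Euclidean algorithm in ℚ[m]:
  -5m^5-75m^4-750m^3-2060m^2+6720m+25920 = (-5m^2-15m-575)(m^3+12m^2-m-132) + (4165m^2+4165m-49980)
  m^3+12m^2-m-132 = ((1/4165)m+11/4165)(4165m^2+4165m-49980) + (0)
Last nonzero remainder: 4165m^2+4165m-49980. Dividing through by 4165 gives the monic gcd m^2+m-12.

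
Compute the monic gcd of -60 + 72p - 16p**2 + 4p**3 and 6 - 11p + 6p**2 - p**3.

By polynomial division,
  4p**3 - 16p**2 + 72p - 60 = (-4)(-p**3 + 6p**2 - 11p + 6) + (8p**2 + 28p - 36)
  -p**3 + 6p**2 - 11p + 6 = (-(1/8)p + 19/16)(8p**2 + 28p - 36) + (-(195/4)p + 195/4)
  8p**2 + 28p - 36 = (-(32/195)p - 48/65)(-(195/4)p + 195/4) + (0)
Last nonzero remainder: -(195/4)p + 195/4. Dividing through by -195/4 gives the monic gcd p - 1.

-1 + p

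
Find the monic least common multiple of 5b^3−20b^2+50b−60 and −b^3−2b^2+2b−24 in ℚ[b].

By polynomial division,
  5b^3−20b^2+50b−60 = (−5)(−b^3−2b^2+2b−24) + (−30b^2+60b−180)
  −b^3−2b^2+2b−24 = ((1/30)b+2/15)(−30b^2+60b−180) + (0)
Last nonzero remainder: −30b^2+60b−180. Dividing through by −30 gives the monic gcd b^2−2b+6.
Then lcm(f, g) = f·g / gcd(f, g); expanding and making the result monic gives the answer.

b^4−6b^2+28b−48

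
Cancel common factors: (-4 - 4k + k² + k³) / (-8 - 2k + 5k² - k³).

(-2 - k)/(-4 + k)

By polynomial division,
  k³ + k² - 4k - 4 = (-1)(-k³ + 5k² - 2k - 8) + (6k² - 6k - 12)
  -k³ + 5k² - 2k - 8 = (-(1/6)k + 2/3)(6k² - 6k - 12) + (0)
Last nonzero remainder: 6k² - 6k - 12. Dividing through by 6 gives the monic gcd k² - k - 2.
Cancel k² - k - 2 from numerator and denominator to get the reduced form.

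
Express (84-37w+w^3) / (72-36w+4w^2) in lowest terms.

(-28+3w+w^2)/(-24+4w)

Apply the Euclidean algorithm:
  w^3-37w+84 = ((1/4)w+9/4)(4w^2-36w+72) + (26w-78)
  4w^2-36w+72 = ((2/13)w-12/13)(26w-78) + (0)
Last nonzero remainder: 26w-78. Dividing through by 26 gives the monic gcd w-3.
Cancel w-3 from numerator and denominator to get the reduced form.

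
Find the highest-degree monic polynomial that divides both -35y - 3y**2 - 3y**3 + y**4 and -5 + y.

Repeated division with remainder:
  y**4 - 3y**3 - 3y**2 - 35y = (y**3 + 2y**2 + 7y)(y - 5) + (0)
The last nonzero remainder y - 5 is already monic.

-5 + y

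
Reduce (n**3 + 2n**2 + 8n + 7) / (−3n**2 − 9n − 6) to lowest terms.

(−n**2 − n − 7)/(3n + 6)

By polynomial division,
  n**3 + 2n**2 + 8n + 7 = (−(1/3)n + 1/3)(−3n**2 − 9n − 6) + (9n + 9)
  −3n**2 − 9n − 6 = (−(1/3)n − 2/3)(9n + 9) + (0)
Last nonzero remainder: 9n + 9. Dividing through by 9 gives the monic gcd n + 1.
Cancel n + 1 from numerator and denominator to get the reduced form.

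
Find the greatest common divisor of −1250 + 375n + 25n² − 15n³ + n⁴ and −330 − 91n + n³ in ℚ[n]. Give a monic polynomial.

Apply the Euclidean algorithm:
  n⁴ − 15n³ + 25n² + 375n − 1250 = (n − 15)(n³ − 91n − 330) + (116n² − 660n − 6200)
  n³ − 91n − 330 = ((1/116)n + 165/3364)(116n² − 660n − 6200) + (−(4356/841)n − 21780/841)
  116n² − 660n − 6200 = (−(24389/1089)n + 260710/1089)(−(4356/841)n − 21780/841) + (0)
Last nonzero remainder: −(4356/841)n − 21780/841. Dividing through by −4356/841 gives the monic gcd n + 5.

5 + n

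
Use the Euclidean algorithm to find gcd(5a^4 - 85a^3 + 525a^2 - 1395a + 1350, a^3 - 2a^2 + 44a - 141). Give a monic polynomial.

Repeated division with remainder:
  5a^4 - 85a^3 + 525a^2 - 1395a + 1350 = (5a - 75)(a^3 - 2a^2 + 44a - 141) + (155a^2 + 2610a - 9225)
  a^3 - 2a^2 + 44a - 141 = ((1/155)a - 584/4805)(155a^2 + 2610a - 9225) + ((404327/961)a - 1212981/961)
  155a^2 + 2610a - 9225 = ((148955/404327)a + 2955075/404327)((404327/961)a - 1212981/961) + (0)
Last nonzero remainder: (404327/961)a - 1212981/961. Dividing through by 404327/961 gives the monic gcd a - 3.

a - 3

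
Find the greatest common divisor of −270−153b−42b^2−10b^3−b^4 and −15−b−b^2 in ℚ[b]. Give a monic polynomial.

15+b+b^2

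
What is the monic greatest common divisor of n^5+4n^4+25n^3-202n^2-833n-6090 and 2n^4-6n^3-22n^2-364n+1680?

Euclidean algorithm in ℚ[n]:
  n^5+4n^4+25n^3-202n^2-833n-6090 = ((1/2)n+7/2)(2n^4-6n^3-22n^2-364n+1680) + (57n^3+57n^2-399n-11970)
  2n^4-6n^3-22n^2-364n+1680 = ((2/57)n-8/57)(57n^3+57n^2-399n-11970) + (0)
Last nonzero remainder: 57n^3+57n^2-399n-11970. Dividing through by 57 gives the monic gcd n^3+n^2-7n-210.

n^3+n^2-7n-210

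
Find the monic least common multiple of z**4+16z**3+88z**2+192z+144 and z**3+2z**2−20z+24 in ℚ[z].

By polynomial division,
  z**4+16z**3+88z**2+192z+144 = (z+14)(z**3+2z**2−20z+24) + (80z**2+448z−192)
  z**3+2z**2−20z+24 = ((1/80)z−9/200)(80z**2+448z−192) + ((64/25)z+384/25)
  80z**2+448z−192 = ((125/4)z−25/2)((64/25)z+384/25) + (0)
Last nonzero remainder: (64/25)z+384/25. Dividing through by 64/25 gives the monic gcd z+6.
Then lcm(f, g) = f·g / gcd(f, g); expanding and making the result monic gives the answer.

z**6+12z**5+28z**4−96z**3−272z**2+192z+576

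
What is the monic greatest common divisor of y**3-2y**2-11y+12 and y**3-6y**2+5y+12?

y-4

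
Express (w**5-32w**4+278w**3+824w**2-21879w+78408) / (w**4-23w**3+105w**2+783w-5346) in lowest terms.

(w**2-3w-88)/(w+6)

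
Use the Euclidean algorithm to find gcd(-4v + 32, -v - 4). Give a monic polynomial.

1

Apply the Euclidean algorithm:
  -4v + 32 = (4)(-v - 4) + (48)
  -v - 4 = (-(1/48)v - 1/12)(48) + (0)
The last nonzero remainder is the constant 48, so the polynomials are coprime and gcd = 1.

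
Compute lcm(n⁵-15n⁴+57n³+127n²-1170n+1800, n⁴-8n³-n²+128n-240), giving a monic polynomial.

n⁶-19n⁵+117n⁴-101n³-1678n²+6480n-7200

Euclidean algorithm in ℚ[n]:
  n⁵-15n⁴+57n³+127n²-1170n+1800 = (n-7)(n⁴-8n³-n²+128n-240) + (2n³-8n²-34n+120)
  n⁴-8n³-n²+128n-240 = ((1/2)n-2)(2n³-8n²-34n+120) + (0)
Last nonzero remainder: 2n³-8n²-34n+120. Dividing through by 2 gives the monic gcd n³-4n²-17n+60.
Then lcm(f, g) = f·g / gcd(f, g); expanding and making the result monic gives the answer.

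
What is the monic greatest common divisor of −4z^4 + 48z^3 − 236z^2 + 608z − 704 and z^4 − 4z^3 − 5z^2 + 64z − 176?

Apply the Euclidean algorithm:
  −4z^4 + 48z^3 − 236z^2 + 608z − 704 = (−4)(z^4 − 4z^3 − 5z^2 + 64z − 176) + (32z^3 − 256z^2 + 864z − 1408)
  z^4 − 4z^3 − 5z^2 + 64z − 176 = ((1/32)z + 1/8)(32z^3 − 256z^2 + 864z − 1408) + (0)
Last nonzero remainder: 32z^3 − 256z^2 + 864z − 1408. Dividing through by 32 gives the monic gcd z^3 − 8z^2 + 27z − 44.

z^3 − 8z^2 + 27z − 44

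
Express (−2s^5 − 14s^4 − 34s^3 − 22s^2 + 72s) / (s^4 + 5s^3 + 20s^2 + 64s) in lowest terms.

Euclidean algorithm in ℚ[s]:
  −2s^5 − 14s^4 − 34s^3 − 22s^2 + 72s = (−2s − 4)(s^4 + 5s^3 + 20s^2 + 64s) + (26s^3 + 186s^2 + 328s)
  s^4 + 5s^3 + 20s^2 + 64s = ((1/26)s − 14/169)(26s^3 + 186s^2 + 328s) + ((3852/169)s^2 + (15408/169)s)
  26s^3 + 186s^2 + 328s = ((2197/1926)s + 6929/1926)((3852/169)s^2 + (15408/169)s) + (0)
Last nonzero remainder: (3852/169)s^2 + (15408/169)s. Dividing through by 3852/169 gives the monic gcd s^2 + 4s.
Cancel s^2 + 4s from numerator and denominator to get the reduced form.

(−2s^3 − 6s^2 − 10s + 18)/(s^2 + s + 16)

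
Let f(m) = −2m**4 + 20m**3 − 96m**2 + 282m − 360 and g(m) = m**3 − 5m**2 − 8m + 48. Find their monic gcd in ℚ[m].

By polynomial division,
  −2m**4 + 20m**3 − 96m**2 + 282m − 360 = (−2m + 10)(m**3 − 5m**2 − 8m + 48) + (−62m**2 + 458m − 840)
  m**3 − 5m**2 − 8m + 48 = (−(1/62)m − 37/961)(−62m**2 + 458m − 840) + (−(3762/961)m + 15048/961)
  −62m**2 + 458m − 840 = ((29791/1881)m − 33635/627)(−(3762/961)m + 15048/961) + (0)
Last nonzero remainder: −(3762/961)m + 15048/961. Dividing through by −3762/961 gives the monic gcd m − 4.

m − 4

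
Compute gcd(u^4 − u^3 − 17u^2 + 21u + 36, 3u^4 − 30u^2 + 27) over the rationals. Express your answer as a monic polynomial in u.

Repeated division with remainder:
  u^4 − u^3 − 17u^2 + 21u + 36 = (1/3)(3u^4 − 30u^2 + 27) + (−u^3 − 7u^2 + 21u + 27)
  3u^4 − 30u^2 + 27 = (−3u + 21)(−u^3 − 7u^2 + 21u + 27) + (180u^2 − 360u − 540)
  −u^3 − 7u^2 + 21u + 27 = (−(1/180)u − 1/20)(180u^2 − 360u − 540) + (0)
Last nonzero remainder: 180u^2 − 360u − 540. Dividing through by 180 gives the monic gcd u^2 − 2u − 3.

u^2 − 2u − 3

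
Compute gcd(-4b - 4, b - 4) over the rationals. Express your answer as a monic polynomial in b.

1

By polynomial division,
  -4b - 4 = (-4)(b - 4) + (-20)
  b - 4 = (-(1/20)b + 1/5)(-20) + (0)
The last nonzero remainder is the constant -20, so the polynomials are coprime and gcd = 1.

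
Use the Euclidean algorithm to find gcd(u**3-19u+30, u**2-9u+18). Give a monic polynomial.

u-3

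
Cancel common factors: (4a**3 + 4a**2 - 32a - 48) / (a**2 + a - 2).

(4a**2 - 4a - 24)/(a - 1)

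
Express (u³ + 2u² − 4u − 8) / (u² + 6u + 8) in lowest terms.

By polynomial division,
  u³ + 2u² − 4u − 8 = (u − 4)(u² + 6u + 8) + (12u + 24)
  u² + 6u + 8 = ((1/12)u + 1/3)(12u + 24) + (0)
Last nonzero remainder: 12u + 24. Dividing through by 12 gives the monic gcd u + 2.
Cancel u + 2 from numerator and denominator to get the reduced form.

(u² − 4)/(u + 4)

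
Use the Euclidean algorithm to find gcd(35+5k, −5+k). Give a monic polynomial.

1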